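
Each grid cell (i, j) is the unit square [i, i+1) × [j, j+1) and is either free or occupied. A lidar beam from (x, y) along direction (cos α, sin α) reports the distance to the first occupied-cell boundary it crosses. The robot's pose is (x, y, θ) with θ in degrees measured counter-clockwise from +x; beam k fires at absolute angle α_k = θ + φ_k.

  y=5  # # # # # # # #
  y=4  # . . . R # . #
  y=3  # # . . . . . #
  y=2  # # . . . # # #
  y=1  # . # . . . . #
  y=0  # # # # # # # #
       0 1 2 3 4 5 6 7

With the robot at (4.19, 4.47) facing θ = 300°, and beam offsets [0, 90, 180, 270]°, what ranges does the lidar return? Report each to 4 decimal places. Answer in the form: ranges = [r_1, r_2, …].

beam 1: φ=0°, α=300°
  d=(0.5000,-0.8660)  start (4,4)  tX=1.6200 tY=0.5427  stride 1/|dx|=2.0000 1/|dy|=1.1547
    cross y-line → (4,3), t=0.5427
    cross x-line → (5,3), t=1.6200
    cross y-line → (5,2), t=1.6974 (wall)
  → r_1 = 1.6974
beam 2: φ=90°, α=30°
  d=(0.8660,0.5000)  start (4,4)  tX=0.9353 tY=1.0600  stride 1/|dx|=1.1547 1/|dy|=2.0000
    cross x-line → (5,4), t=0.9353 (wall)
  → r_2 = 0.9353
beam 3: φ=180°, α=120°
  d=(-0.5000,0.8660)  start (4,4)  tX=0.3800 tY=0.6120  stride 1/|dx|=2.0000 1/|dy|=1.1547
    cross x-line → (3,4), t=0.3800
    cross y-line → (3,5), t=0.6120 (wall)
  → r_3 = 0.6120
beam 4: φ=270°, α=210°
  d=(-0.8660,-0.5000)  start (4,4)  tX=0.2194 tY=0.9400  stride 1/|dx|=1.1547 1/|dy|=2.0000
    cross x-line → (3,4), t=0.2194
    cross y-line → (3,3), t=0.9400
    cross x-line → (2,3), t=1.3741
    cross x-line → (1,3), t=2.5288 (wall)
  → r_4 = 2.5288

ranges = [1.6974, 0.9353, 0.6120, 2.5288]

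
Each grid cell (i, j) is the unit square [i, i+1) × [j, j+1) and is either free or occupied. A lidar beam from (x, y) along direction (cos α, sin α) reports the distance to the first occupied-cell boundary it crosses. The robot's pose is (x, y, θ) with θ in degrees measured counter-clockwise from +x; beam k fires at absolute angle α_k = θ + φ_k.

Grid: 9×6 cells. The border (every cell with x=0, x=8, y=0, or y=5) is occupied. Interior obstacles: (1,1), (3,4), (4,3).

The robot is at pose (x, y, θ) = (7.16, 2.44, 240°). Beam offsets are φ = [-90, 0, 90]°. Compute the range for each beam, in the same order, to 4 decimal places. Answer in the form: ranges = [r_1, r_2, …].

ranges = [2.4942, 1.6628, 0.9699]

beam 1: φ=-90°, α=150°
  direction (-0.8660, 0.5000); cell (7,2); t to first gridline: x 0.1848, y 1.1200 (then +1.1547 / +2.0000)
    (6,2) via x @ 0.1848
    (6,3) via y @ 1.1200
    (5,3) via x @ 1.3395
    (4,3) via x @ 2.4942  # hit
  → r_1 = 2.4942
beam 2: φ=0°, α=240°
  direction (-0.5000, -0.8660); cell (7,2); t to first gridline: x 0.3200, y 0.5081 (then +2.0000 / +1.1547)
    (6,2) via x @ 0.3200
    (6,1) via y @ 0.5081
    (6,0) via y @ 1.6628  # hit
  → r_2 = 1.6628
beam 3: φ=90°, α=330°
  direction (0.8660, -0.5000); cell (7,2); t to first gridline: x 0.9699, y 0.8800 (then +1.1547 / +2.0000)
    (7,1) via y @ 0.8800
    (8,1) via x @ 0.9699  # hit
  → r_3 = 0.9699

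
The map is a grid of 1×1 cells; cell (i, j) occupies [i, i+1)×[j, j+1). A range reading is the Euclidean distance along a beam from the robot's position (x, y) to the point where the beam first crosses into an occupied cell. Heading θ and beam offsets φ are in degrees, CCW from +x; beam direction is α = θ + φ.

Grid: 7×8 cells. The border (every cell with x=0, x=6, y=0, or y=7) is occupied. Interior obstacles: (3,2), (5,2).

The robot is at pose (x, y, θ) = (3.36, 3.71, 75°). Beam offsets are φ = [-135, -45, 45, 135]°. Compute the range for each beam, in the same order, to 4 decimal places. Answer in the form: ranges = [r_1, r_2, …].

ranges = [0.8198, 3.0484, 3.7990, 2.7251]

beam 1: φ=-135°, α=300°
  cosα=0.5000 sinα=-0.8660 | (3,3) | tMaxX 1.2800 tMaxY 0.8198 | tΔX 2.0000 tΔY 1.1547
    t=0.8198 [y] (3,2) — stop
  → r_1 = 0.8198
beam 2: φ=-45°, α=30°
  cosα=0.8660 sinα=0.5000 | (3,3) | tMaxX 0.7390 tMaxY 0.5800 | tΔX 1.1547 tΔY 2.0000
    t=0.5800 [y] (3,4)
    t=0.7390 [x] (4,4)
    t=1.8937 [x] (5,4)
    t=2.5800 [y] (5,5)
    t=3.0484 [x] (6,5) — stop
  → r_2 = 3.0484
beam 3: φ=45°, α=120°
  cosα=-0.5000 sinα=0.8660 | (3,3) | tMaxX 0.7200 tMaxY 0.3349 | tΔX 2.0000 tΔY 1.1547
    t=0.3349 [y] (3,4)
    t=0.7200 [x] (2,4)
    t=1.4896 [y] (2,5)
    t=2.6443 [y] (2,6)
    t=2.7200 [x] (1,6)
    t=3.7990 [y] (1,7) — stop
  → r_3 = 3.7990
beam 4: φ=135°, α=210°
  cosα=-0.8660 sinα=-0.5000 | (3,3) | tMaxX 0.4157 tMaxY 1.4200 | tΔX 1.1547 tΔY 2.0000
    t=0.4157 [x] (2,3)
    t=1.4200 [y] (2,2)
    t=1.5704 [x] (1,2)
    t=2.7251 [x] (0,2) — stop
  → r_4 = 2.7251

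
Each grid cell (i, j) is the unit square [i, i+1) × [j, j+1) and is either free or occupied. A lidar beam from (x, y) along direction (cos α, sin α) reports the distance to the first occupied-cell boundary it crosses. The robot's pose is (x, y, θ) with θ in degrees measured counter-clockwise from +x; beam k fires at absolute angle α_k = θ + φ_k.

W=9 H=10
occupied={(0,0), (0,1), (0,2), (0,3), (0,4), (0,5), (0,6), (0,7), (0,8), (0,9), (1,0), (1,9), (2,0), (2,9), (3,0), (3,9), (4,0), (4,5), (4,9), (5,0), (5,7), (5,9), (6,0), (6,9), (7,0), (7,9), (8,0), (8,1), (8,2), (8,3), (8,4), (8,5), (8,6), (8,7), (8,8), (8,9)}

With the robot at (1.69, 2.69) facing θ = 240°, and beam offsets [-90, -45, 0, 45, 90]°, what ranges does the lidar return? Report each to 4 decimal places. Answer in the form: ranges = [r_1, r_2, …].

beam 1: φ=-90°, α=150°
  dir = (cos 150°, sin 150°) = (-0.8660, 0.5000); from cell (1,2)
  next x-line at t=0.7967, next y-line at t=0.6200; Δt_x=1.1547, Δt_y=2.0000
    y: enter (1,3) at t=0.6200
    x: enter (0,3) at t=0.7967 ← occupied
  → r_1 = 0.7967
beam 2: φ=-45°, α=195°
  dir = (cos 195°, sin 195°) = (-0.9659, -0.2588); from cell (1,2)
  next x-line at t=0.7143, next y-line at t=2.6660; Δt_x=1.0353, Δt_y=3.8637
    x: enter (0,2) at t=0.7143 ← occupied
  → r_2 = 0.7143
beam 3: φ=0°, α=240°
  dir = (cos 240°, sin 240°) = (-0.5000, -0.8660); from cell (1,2)
  next x-line at t=1.3800, next y-line at t=0.7967; Δt_x=2.0000, Δt_y=1.1547
    y: enter (1,1) at t=0.7967
    x: enter (0,1) at t=1.3800 ← occupied
  → r_3 = 1.3800
beam 4: φ=45°, α=285°
  dir = (cos 285°, sin 285°) = (0.2588, -0.9659); from cell (1,2)
  next x-line at t=1.1977, next y-line at t=0.7143; Δt_x=3.8637, Δt_y=1.0353
    y: enter (1,1) at t=0.7143
    x: enter (2,1) at t=1.1977
    y: enter (2,0) at t=1.7496 ← occupied
  → r_4 = 1.7496
beam 5: φ=90°, α=330°
  dir = (cos 330°, sin 330°) = (0.8660, -0.5000); from cell (1,2)
  next x-line at t=0.3580, next y-line at t=1.3800; Δt_x=1.1547, Δt_y=2.0000
    x: enter (2,2) at t=0.3580
    y: enter (2,1) at t=1.3800
    x: enter (3,1) at t=1.5127
    x: enter (4,1) at t=2.6674
    y: enter (4,0) at t=3.3800 ← occupied
  → r_5 = 3.3800

ranges = [0.7967, 0.7143, 1.3800, 1.7496, 3.3800]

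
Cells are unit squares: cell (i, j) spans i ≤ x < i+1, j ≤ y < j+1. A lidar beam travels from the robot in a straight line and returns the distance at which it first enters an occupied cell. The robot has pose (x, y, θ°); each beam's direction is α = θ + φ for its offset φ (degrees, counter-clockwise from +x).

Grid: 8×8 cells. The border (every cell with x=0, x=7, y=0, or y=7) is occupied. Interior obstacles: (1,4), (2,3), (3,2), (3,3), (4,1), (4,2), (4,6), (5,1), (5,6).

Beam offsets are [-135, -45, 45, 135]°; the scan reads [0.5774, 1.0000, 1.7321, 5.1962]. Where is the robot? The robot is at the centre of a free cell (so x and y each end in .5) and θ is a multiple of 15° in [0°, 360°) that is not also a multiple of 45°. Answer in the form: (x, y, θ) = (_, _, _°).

The pose lattice has 27·16 = 432 candidates. Test each by forward raycasting.
  (2.5, 2.5, 165°): beam 2 = 0.5774 ≠ 1.0000 ✗
  (4.5, 4.5, 150°): beam 1 = 2.5882 ≠ 0.5774 ✗
  (1.5, 3.5, 105°): beam 2 = 0.5774 ≠ 1.0000 ✗
  (6.5, 1.5, 345°): beam 2 = 0.5774 ≠ 1.0000 ✗
  …
  (2.5, 6.5, 195°): r_1=0.5774, r_2=1.0000, r_3=1.7321, r_4=5.1962 — all match ✓
Only this pose fits every beam.

(x, y, θ) = (2.5, 6.5, 195°)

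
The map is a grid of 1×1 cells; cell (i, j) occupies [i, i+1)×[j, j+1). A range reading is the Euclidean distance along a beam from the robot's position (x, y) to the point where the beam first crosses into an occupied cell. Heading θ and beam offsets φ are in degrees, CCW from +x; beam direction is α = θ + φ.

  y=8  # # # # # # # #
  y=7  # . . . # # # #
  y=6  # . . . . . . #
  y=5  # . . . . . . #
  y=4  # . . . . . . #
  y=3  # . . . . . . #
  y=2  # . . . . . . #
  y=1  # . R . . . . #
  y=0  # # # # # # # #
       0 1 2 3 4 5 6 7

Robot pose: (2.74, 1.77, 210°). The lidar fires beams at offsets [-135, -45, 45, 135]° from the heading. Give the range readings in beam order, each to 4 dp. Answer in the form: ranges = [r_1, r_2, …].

ranges = [5.4145, 1.8014, 0.7972, 2.9751]

beam 1: φ=-135°, α=75°
  dir = (cos 75°, sin 75°) = (0.2588, 0.9659); from cell (2,1)
  next x-line at t=1.0046, next y-line at t=0.2381; Δt_x=3.8637, Δt_y=1.0353
    y: enter (2,2) at t=0.2381
    x: enter (3,2) at t=1.0046
    y: enter (3,3) at t=1.2734
    y: enter (3,4) at t=2.3087
    y: enter (3,5) at t=3.3439
    y: enter (3,6) at t=4.3792
    x: enter (4,6) at t=4.8683
    y: enter (4,7) at t=5.4145 ← occupied
  → r_1 = 5.4145
beam 2: φ=-45°, α=165°
  dir = (cos 165°, sin 165°) = (-0.9659, 0.2588); from cell (2,1)
  next x-line at t=0.7661, next y-line at t=0.8887; Δt_x=1.0353, Δt_y=3.8637
    x: enter (1,1) at t=0.7661
    y: enter (1,2) at t=0.8887
    x: enter (0,2) at t=1.8014 ← occupied
  → r_2 = 1.8014
beam 3: φ=45°, α=255°
  dir = (cos 255°, sin 255°) = (-0.2588, -0.9659); from cell (2,1)
  next x-line at t=2.8591, next y-line at t=0.7972; Δt_x=3.8637, Δt_y=1.0353
    y: enter (2,0) at t=0.7972 ← occupied
  → r_3 = 0.7972
beam 4: φ=135°, α=345°
  dir = (cos 345°, sin 345°) = (0.9659, -0.2588); from cell (2,1)
  next x-line at t=0.2692, next y-line at t=2.9751; Δt_x=1.0353, Δt_y=3.8637
    x: enter (3,1) at t=0.2692
    x: enter (4,1) at t=1.3044
    x: enter (5,1) at t=2.3397
    y: enter (5,0) at t=2.9751 ← occupied
  → r_4 = 2.9751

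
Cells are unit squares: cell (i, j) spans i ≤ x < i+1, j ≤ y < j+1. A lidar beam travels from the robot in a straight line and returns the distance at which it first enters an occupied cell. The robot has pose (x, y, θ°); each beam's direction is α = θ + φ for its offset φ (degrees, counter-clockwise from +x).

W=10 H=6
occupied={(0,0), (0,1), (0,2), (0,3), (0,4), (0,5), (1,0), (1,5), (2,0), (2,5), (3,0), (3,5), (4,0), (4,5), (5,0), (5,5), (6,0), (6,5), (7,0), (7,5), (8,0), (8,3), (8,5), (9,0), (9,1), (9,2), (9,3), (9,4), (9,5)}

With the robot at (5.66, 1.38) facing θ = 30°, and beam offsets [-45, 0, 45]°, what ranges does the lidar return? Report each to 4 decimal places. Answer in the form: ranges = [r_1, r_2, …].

ranges = [1.4682, 3.2400, 3.7477]

beam 1: φ=-45°, α=345°
  cosα=0.9659 sinα=-0.2588 | (5,1) | tMaxX 0.3520 tMaxY 1.4682 | tΔX 1.0353 tΔY 3.8637
    t=0.3520 [x] (6,1)
    t=1.3873 [x] (7,1)
    t=1.4682 [y] (7,0) — stop
  → r_1 = 1.4682
beam 2: φ=0°, α=30°
  cosα=0.8660 sinα=0.5000 | (5,1) | tMaxX 0.3926 tMaxY 1.2400 | tΔX 1.1547 tΔY 2.0000
    t=0.3926 [x] (6,1)
    t=1.2400 [y] (6,2)
    t=1.5473 [x] (7,2)
    t=2.7020 [x] (8,2)
    t=3.2400 [y] (8,3) — stop
  → r_2 = 3.2400
beam 3: φ=45°, α=75°
  cosα=0.2588 sinα=0.9659 | (5,1) | tMaxX 1.3137 tMaxY 0.6419 | tΔX 3.8637 tΔY 1.0353
    t=0.6419 [y] (5,2)
    t=1.3137 [x] (6,2)
    t=1.6771 [y] (6,3)
    t=2.7124 [y] (6,4)
    t=3.7477 [y] (6,5) — stop
  → r_3 = 3.7477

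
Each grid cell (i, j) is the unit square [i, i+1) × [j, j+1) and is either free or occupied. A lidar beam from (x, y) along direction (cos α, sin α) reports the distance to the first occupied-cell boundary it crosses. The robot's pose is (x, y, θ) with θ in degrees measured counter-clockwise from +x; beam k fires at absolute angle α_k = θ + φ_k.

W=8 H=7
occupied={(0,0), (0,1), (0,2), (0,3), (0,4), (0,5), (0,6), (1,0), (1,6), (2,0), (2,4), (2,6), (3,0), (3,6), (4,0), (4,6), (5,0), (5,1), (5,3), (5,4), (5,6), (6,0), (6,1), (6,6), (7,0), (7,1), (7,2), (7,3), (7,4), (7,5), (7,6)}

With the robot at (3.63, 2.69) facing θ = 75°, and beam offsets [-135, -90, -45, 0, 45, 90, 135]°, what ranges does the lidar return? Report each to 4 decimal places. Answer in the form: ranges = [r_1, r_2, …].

beam 1: φ=-135°, α=300°
  dir = (cos 300°, sin 300°) = (0.5000, -0.8660); from cell (3,2)
  next x-line at t=0.7400, next y-line at t=0.7967; Δt_x=2.0000, Δt_y=1.1547
    x: enter (4,2) at t=0.7400
    y: enter (4,1) at t=0.7967
    y: enter (4,0) at t=1.9514 ← occupied
  → r_1 = 1.9514
beam 2: φ=-90°, α=345°
  dir = (cos 345°, sin 345°) = (0.9659, -0.2588); from cell (3,2)
  next x-line at t=0.3831, next y-line at t=2.6660; Δt_x=1.0353, Δt_y=3.8637
    x: enter (4,2) at t=0.3831
    x: enter (5,2) at t=1.4183
    x: enter (6,2) at t=2.4536
    y: enter (6,1) at t=2.6660 ← occupied
  → r_2 = 2.6660
beam 3: φ=-45°, α=30°
  dir = (cos 30°, sin 30°) = (0.8660, 0.5000); from cell (3,2)
  next x-line at t=0.4272, next y-line at t=0.6200; Δt_x=1.1547, Δt_y=2.0000
    x: enter (4,2) at t=0.4272
    y: enter (4,3) at t=0.6200
    x: enter (5,3) at t=1.5819 ← occupied
  → r_3 = 1.5819
beam 4: φ=0°, α=75°
  dir = (cos 75°, sin 75°) = (0.2588, 0.9659); from cell (3,2)
  next x-line at t=1.4296, next y-line at t=0.3209; Δt_x=3.8637, Δt_y=1.0353
    y: enter (3,3) at t=0.3209
    y: enter (3,4) at t=1.3562
    x: enter (4,4) at t=1.4296
    y: enter (4,5) at t=2.3915
    y: enter (4,6) at t=3.4268 ← occupied
  → r_4 = 3.4268
beam 5: φ=45°, α=120°
  dir = (cos 120°, sin 120°) = (-0.5000, 0.8660); from cell (3,2)
  next x-line at t=1.2600, next y-line at t=0.3580; Δt_x=2.0000, Δt_y=1.1547
    y: enter (3,3) at t=0.3580
    x: enter (2,3) at t=1.2600
    y: enter (2,4) at t=1.5127 ← occupied
  → r_5 = 1.5127
beam 6: φ=90°, α=165°
  dir = (cos 165°, sin 165°) = (-0.9659, 0.2588); from cell (3,2)
  next x-line at t=0.6522, next y-line at t=1.1977; Δt_x=1.0353, Δt_y=3.8637
    x: enter (2,2) at t=0.6522
    y: enter (2,3) at t=1.1977
    x: enter (1,3) at t=1.6875
    x: enter (0,3) at t=2.7228 ← occupied
  → r_6 = 2.7228
beam 7: φ=135°, α=210°
  dir = (cos 210°, sin 210°) = (-0.8660, -0.5000); from cell (3,2)
  next x-line at t=0.7275, next y-line at t=1.3800; Δt_x=1.1547, Δt_y=2.0000
    x: enter (2,2) at t=0.7275
    y: enter (2,1) at t=1.3800
    x: enter (1,1) at t=1.8822
    x: enter (0,1) at t=3.0369 ← occupied
  → r_7 = 3.0369

ranges = [1.9514, 2.6660, 1.5819, 3.4268, 1.5127, 2.7228, 3.0369]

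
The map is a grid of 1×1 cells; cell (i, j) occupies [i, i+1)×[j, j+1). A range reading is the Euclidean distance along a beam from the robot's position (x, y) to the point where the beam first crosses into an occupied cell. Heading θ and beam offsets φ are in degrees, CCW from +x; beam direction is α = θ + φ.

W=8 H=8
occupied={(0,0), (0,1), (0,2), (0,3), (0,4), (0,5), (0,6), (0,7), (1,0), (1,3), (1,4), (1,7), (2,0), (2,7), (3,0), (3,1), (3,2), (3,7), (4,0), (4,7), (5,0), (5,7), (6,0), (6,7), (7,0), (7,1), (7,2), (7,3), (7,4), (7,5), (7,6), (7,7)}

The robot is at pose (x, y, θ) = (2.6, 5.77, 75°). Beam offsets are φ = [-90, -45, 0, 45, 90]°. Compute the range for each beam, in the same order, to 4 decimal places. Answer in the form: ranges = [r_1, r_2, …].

ranges = [4.5552, 2.4600, 1.2734, 1.4203, 1.6564]

beam 1: φ=-90°, α=345°
  d=(0.9659,-0.2588)  start (2,5)  tX=0.4141 tY=2.9751  stride 1/|dx|=1.0353 1/|dy|=3.8637
    cross x-line → (3,5), t=0.4141
    cross x-line → (4,5), t=1.4494
    cross x-line → (5,5), t=2.4847
    cross y-line → (5,4), t=2.9751
    cross x-line → (6,4), t=3.5199
    cross x-line → (7,4), t=4.5552 (wall)
  → r_1 = 4.5552
beam 2: φ=-45°, α=30°
  d=(0.8660,0.5000)  start (2,5)  tX=0.4619 tY=0.4600  stride 1/|dx|=1.1547 1/|dy|=2.0000
    cross y-line → (2,6), t=0.4600
    cross x-line → (3,6), t=0.4619
    cross x-line → (4,6), t=1.6166
    cross y-line → (4,7), t=2.4600 (wall)
  → r_2 = 2.4600
beam 3: φ=0°, α=75°
  d=(0.2588,0.9659)  start (2,5)  tX=1.5455 tY=0.2381  stride 1/|dx|=3.8637 1/|dy|=1.0353
    cross y-line → (2,6), t=0.2381
    cross y-line → (2,7), t=1.2734 (wall)
  → r_3 = 1.2734
beam 4: φ=45°, α=120°
  d=(-0.5000,0.8660)  start (2,5)  tX=1.2000 tY=0.2656  stride 1/|dx|=2.0000 1/|dy|=1.1547
    cross y-line → (2,6), t=0.2656
    cross x-line → (1,6), t=1.2000
    cross y-line → (1,7), t=1.4203 (wall)
  → r_4 = 1.4203
beam 5: φ=90°, α=165°
  d=(-0.9659,0.2588)  start (2,5)  tX=0.6212 tY=0.8887  stride 1/|dx|=1.0353 1/|dy|=3.8637
    cross x-line → (1,5), t=0.6212
    cross y-line → (1,6), t=0.8887
    cross x-line → (0,6), t=1.6564 (wall)
  → r_5 = 1.6564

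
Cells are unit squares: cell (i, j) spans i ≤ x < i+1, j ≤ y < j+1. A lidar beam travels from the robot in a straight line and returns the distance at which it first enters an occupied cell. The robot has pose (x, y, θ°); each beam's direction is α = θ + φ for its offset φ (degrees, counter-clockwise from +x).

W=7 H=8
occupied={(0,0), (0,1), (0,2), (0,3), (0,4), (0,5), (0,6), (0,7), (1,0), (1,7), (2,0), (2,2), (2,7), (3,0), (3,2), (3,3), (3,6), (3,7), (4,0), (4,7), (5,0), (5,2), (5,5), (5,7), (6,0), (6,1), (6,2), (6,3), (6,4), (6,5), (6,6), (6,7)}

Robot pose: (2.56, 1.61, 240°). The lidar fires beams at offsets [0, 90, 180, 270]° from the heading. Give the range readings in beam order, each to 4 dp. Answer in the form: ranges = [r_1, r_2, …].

ranges = [0.7044, 1.2200, 0.4503, 1.8013]

beam 1: φ=0°, α=240°
  cosα=-0.5000 sinα=-0.8660 | (2,1) | tMaxX 1.1200 tMaxY 0.7044 | tΔX 2.0000 tΔY 1.1547
    t=0.7044 [y] (2,0) — stop
  → r_1 = 0.7044
beam 2: φ=90°, α=330°
  cosα=0.8660 sinα=-0.5000 | (2,1) | tMaxX 0.5081 tMaxY 1.2200 | tΔX 1.1547 tΔY 2.0000
    t=0.5081 [x] (3,1)
    t=1.2200 [y] (3,0) — stop
  → r_2 = 1.2200
beam 3: φ=180°, α=60°
  cosα=0.5000 sinα=0.8660 | (2,1) | tMaxX 0.8800 tMaxY 0.4503 | tΔX 2.0000 tΔY 1.1547
    t=0.4503 [y] (2,2) — stop
  → r_3 = 0.4503
beam 4: φ=270°, α=150°
  cosα=-0.8660 sinα=0.5000 | (2,1) | tMaxX 0.6466 tMaxY 0.7800 | tΔX 1.1547 tΔY 2.0000
    t=0.6466 [x] (1,1)
    t=0.7800 [y] (1,2)
    t=1.8013 [x] (0,2) — stop
  → r_4 = 1.8013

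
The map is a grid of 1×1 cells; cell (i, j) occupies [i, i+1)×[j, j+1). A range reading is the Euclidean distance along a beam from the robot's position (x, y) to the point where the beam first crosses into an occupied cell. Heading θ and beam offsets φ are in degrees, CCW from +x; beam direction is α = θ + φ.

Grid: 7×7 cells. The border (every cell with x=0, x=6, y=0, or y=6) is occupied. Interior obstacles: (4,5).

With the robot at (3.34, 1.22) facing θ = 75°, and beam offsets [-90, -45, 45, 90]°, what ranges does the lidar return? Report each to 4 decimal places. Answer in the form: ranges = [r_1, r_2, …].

beam 1: φ=-90°, α=345°
  direction (0.9659, -0.2588); cell (3,1); t to first gridline: x 0.6833, y 0.8500 (then +1.0353 / +3.8637)
    (4,1) via x @ 0.6833
    (4,0) via y @ 0.8500  # hit
  → r_1 = 0.8500
beam 2: φ=-45°, α=30°
  direction (0.8660, 0.5000); cell (3,1); t to first gridline: x 0.7621, y 1.5600 (then +1.1547 / +2.0000)
    (4,1) via x @ 0.7621
    (4,2) via y @ 1.5600
    (5,2) via x @ 1.9168
    (6,2) via x @ 3.0715  # hit
  → r_2 = 3.0715
beam 3: φ=45°, α=120°
  direction (-0.5000, 0.8660); cell (3,1); t to first gridline: x 0.6800, y 0.9007 (then +2.0000 / +1.1547)
    (2,1) via x @ 0.6800
    (2,2) via y @ 0.9007
    (2,3) via y @ 2.0554
    (1,3) via x @ 2.6800
    (1,4) via y @ 3.2101
    (1,5) via y @ 4.3648
    (0,5) via x @ 4.6800  # hit
  → r_3 = 4.6800
beam 4: φ=90°, α=165°
  direction (-0.9659, 0.2588); cell (3,1); t to first gridline: x 0.3520, y 3.0137 (then +1.0353 / +3.8637)
    (2,1) via x @ 0.3520
    (1,1) via x @ 1.3873
    (0,1) via x @ 2.4225  # hit
  → r_4 = 2.4225

ranges = [0.8500, 3.0715, 4.6800, 2.4225]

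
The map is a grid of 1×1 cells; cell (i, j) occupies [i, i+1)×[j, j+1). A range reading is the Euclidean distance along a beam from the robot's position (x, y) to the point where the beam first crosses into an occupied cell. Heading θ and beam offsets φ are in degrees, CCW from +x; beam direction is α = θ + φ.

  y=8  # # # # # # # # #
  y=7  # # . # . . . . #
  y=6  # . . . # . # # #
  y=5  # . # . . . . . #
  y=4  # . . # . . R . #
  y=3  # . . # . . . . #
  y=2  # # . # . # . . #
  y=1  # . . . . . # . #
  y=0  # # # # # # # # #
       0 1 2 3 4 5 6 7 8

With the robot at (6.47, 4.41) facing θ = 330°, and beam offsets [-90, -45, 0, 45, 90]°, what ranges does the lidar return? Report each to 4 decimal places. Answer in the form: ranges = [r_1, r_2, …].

ranges = [1.6281, 3.5303, 1.7667, 1.5840, 1.8360]

beam 1: φ=-90°, α=240°
  dir = (cos 240°, sin 240°) = (-0.5000, -0.8660); from cell (6,4)
  next x-line at t=0.9400, next y-line at t=0.4734; Δt_x=2.0000, Δt_y=1.1547
    y: enter (6,3) at t=0.4734
    x: enter (5,3) at t=0.9400
    y: enter (5,2) at t=1.6281 ← occupied
  → r_1 = 1.6281
beam 2: φ=-45°, α=285°
  dir = (cos 285°, sin 285°) = (0.2588, -0.9659); from cell (6,4)
  next x-line at t=2.0478, next y-line at t=0.4245; Δt_x=3.8637, Δt_y=1.0353
    y: enter (6,3) at t=0.4245
    y: enter (6,2) at t=1.4597
    x: enter (7,2) at t=2.0478
    y: enter (7,1) at t=2.4950
    y: enter (7,0) at t=3.5303 ← occupied
  → r_2 = 3.5303
beam 3: φ=0°, α=330°
  dir = (cos 330°, sin 330°) = (0.8660, -0.5000); from cell (6,4)
  next x-line at t=0.6120, next y-line at t=0.8200; Δt_x=1.1547, Δt_y=2.0000
    x: enter (7,4) at t=0.6120
    y: enter (7,3) at t=0.8200
    x: enter (8,3) at t=1.7667 ← occupied
  → r_3 = 1.7667
beam 4: φ=45°, α=15°
  dir = (cos 15°, sin 15°) = (0.9659, 0.2588); from cell (6,4)
  next x-line at t=0.5487, next y-line at t=2.2796; Δt_x=1.0353, Δt_y=3.8637
    x: enter (7,4) at t=0.5487
    x: enter (8,4) at t=1.5840 ← occupied
  → r_4 = 1.5840
beam 5: φ=90°, α=60°
  dir = (cos 60°, sin 60°) = (0.5000, 0.8660); from cell (6,4)
  next x-line at t=1.0600, next y-line at t=0.6813; Δt_x=2.0000, Δt_y=1.1547
    y: enter (6,5) at t=0.6813
    x: enter (7,5) at t=1.0600
    y: enter (7,6) at t=1.8360 ← occupied
  → r_5 = 1.8360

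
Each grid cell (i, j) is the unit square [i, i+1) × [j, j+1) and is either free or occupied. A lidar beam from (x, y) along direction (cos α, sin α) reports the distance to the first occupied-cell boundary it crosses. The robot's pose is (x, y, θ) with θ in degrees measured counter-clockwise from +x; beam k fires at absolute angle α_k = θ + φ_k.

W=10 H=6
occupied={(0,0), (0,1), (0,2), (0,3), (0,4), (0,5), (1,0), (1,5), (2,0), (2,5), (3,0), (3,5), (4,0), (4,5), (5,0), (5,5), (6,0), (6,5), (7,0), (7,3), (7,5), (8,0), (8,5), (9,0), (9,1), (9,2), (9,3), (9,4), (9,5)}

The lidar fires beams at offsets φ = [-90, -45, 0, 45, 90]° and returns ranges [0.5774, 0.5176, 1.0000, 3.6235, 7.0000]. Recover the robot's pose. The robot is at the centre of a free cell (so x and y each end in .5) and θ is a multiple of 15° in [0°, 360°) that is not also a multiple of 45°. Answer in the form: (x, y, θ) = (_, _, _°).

(x, y, θ) = (1.5, 4.5, 240°)

Enumerate (i+0.5, j+0.5, θ) over the 31 free cells and 16 admissible headings. For each, cast all 5 beams and compare to the given ranges.
  (5.5, 2.5, 165°): beam 1 = 2.5882 ≠ 0.5774 ✗
  (7.5, 2.5, 255°): beam 1 = 6.7293 ≠ 0.5774 ✗
  (2.5, 3.5, 285°): beam 1 = 1.5529 ≠ 0.5774 ✗
  …
  (1.5, 4.5, 240°): r_1=0.5774, r_2=0.5176, r_3=1.0000, r_4=3.6235, r_5=7.0000 — all match ✓
Only this pose fits every beam.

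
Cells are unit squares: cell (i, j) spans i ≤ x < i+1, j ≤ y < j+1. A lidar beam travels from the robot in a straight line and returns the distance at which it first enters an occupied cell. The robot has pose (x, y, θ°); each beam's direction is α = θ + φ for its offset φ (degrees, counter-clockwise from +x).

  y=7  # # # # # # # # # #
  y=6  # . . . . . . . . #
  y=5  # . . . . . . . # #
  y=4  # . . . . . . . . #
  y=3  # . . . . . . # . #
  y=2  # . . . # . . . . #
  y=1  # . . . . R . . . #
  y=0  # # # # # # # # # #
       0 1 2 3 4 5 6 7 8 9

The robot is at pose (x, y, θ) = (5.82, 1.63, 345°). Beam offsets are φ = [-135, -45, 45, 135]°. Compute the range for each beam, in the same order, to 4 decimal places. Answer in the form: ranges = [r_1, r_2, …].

beam 1: φ=-135°, α=210°
  d=(-0.8660,-0.5000)  start (5,1)  tX=0.9469 tY=1.2600  stride 1/|dx|=1.1547 1/|dy|=2.0000
    cross x-line → (4,1), t=0.9469
    cross y-line → (4,0), t=1.2600 (wall)
  → r_1 = 1.2600
beam 2: φ=-45°, α=300°
  d=(0.5000,-0.8660)  start (5,1)  tX=0.3600 tY=0.7275  stride 1/|dx|=2.0000 1/|dy|=1.1547
    cross x-line → (6,1), t=0.3600
    cross y-line → (6,0), t=0.7275 (wall)
  → r_2 = 0.7275
beam 3: φ=45°, α=30°
  d=(0.8660,0.5000)  start (5,1)  tX=0.2078 tY=0.7400  stride 1/|dx|=1.1547 1/|dy|=2.0000
    cross x-line → (6,1), t=0.2078
    cross y-line → (6,2), t=0.7400
    cross x-line → (7,2), t=1.3625
    cross x-line → (8,2), t=2.5172
    cross y-line → (8,3), t=2.7400
    cross x-line → (9,3), t=3.6719 (wall)
  → r_3 = 3.6719
beam 4: φ=135°, α=120°
  d=(-0.5000,0.8660)  start (5,1)  tX=1.6400 tY=0.4272  stride 1/|dx|=2.0000 1/|dy|=1.1547
    cross y-line → (5,2), t=0.4272
    cross y-line → (5,3), t=1.5819
    cross x-line → (4,3), t=1.6400
    cross y-line → (4,4), t=2.7366
    cross x-line → (3,4), t=3.6400
    cross y-line → (3,5), t=3.8913
    cross y-line → (3,6), t=5.0460
    cross x-line → (2,6), t=5.6400
    cross y-line → (2,7), t=6.2007 (wall)
  → r_4 = 6.2007

ranges = [1.2600, 0.7275, 3.6719, 6.2007]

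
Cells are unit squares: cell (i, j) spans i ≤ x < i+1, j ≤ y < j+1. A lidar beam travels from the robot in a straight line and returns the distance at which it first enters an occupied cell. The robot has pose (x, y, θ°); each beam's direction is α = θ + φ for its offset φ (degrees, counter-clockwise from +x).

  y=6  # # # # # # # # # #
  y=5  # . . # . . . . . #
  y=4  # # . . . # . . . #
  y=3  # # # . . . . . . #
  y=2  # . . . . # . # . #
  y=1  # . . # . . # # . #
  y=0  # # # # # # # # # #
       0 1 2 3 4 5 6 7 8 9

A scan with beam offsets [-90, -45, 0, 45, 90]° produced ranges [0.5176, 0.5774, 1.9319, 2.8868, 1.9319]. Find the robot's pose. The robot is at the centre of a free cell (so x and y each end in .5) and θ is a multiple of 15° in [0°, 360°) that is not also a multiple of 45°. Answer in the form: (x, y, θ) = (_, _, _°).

The pose lattice has 30·16 = 480 candidates. Test each by forward raycasting.
  (8.5, 5.5, 30°): beam 1 = 1.0000 ≠ 0.5176 ✗
  (6.5, 5.5, 75°): beam 1 = 2.5882 ≠ 0.5176 ✗
  (5.5, 1.5, 195°): beam 2 = 3.0000 ≠ 0.5774 ✗
  (8.5, 5.5, 75°): beam 3 = 0.5176 ≠ 1.9319 ✗
  …
  (4.5, 2.5, 75°): r_1=0.5176, r_2=0.5774, r_3=1.9319, r_4=2.8868, r_5=1.9319 — all match ✓
No second candidate reproduces the full scan.

(x, y, θ) = (4.5, 2.5, 75°)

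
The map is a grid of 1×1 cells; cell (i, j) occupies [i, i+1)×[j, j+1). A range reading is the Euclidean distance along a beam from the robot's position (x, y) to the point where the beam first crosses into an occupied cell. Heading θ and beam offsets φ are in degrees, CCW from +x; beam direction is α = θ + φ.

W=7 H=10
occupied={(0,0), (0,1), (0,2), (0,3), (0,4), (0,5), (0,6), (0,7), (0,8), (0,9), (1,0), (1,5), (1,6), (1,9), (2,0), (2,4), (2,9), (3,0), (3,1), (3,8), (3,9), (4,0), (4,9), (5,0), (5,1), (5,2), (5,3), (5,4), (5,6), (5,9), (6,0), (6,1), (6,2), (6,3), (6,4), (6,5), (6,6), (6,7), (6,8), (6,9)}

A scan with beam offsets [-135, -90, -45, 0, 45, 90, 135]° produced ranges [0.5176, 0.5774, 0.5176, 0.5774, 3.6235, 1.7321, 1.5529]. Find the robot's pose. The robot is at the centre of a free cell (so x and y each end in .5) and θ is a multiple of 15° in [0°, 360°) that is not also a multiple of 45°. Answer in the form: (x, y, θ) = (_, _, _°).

Enumerate (i+0.5, j+0.5, θ) over the 30 free cells and 16 admissible headings. For each, cast all 7 beams and compare to the given ranges.
  (5.5, 7.5, 60°): beam 4 = 1.0000 ≠ 0.5774 ✗
  (5.5, 8.5, 75°): beam 1 = 1.0000 ≠ 0.5176 ✗
  (1.5, 4.5, 210°): beam 5 = 1.9319 ≠ 3.6235 ✗
  …
  (1.5, 7.5, 300°): r_1=0.5176, r_2=0.5774, r_3=0.5176, r_4=0.5774, r_5=3.6235, r_6=1.7321, r_7=1.5529 — all match ✓
Only this pose fits every beam.

(x, y, θ) = (1.5, 7.5, 300°)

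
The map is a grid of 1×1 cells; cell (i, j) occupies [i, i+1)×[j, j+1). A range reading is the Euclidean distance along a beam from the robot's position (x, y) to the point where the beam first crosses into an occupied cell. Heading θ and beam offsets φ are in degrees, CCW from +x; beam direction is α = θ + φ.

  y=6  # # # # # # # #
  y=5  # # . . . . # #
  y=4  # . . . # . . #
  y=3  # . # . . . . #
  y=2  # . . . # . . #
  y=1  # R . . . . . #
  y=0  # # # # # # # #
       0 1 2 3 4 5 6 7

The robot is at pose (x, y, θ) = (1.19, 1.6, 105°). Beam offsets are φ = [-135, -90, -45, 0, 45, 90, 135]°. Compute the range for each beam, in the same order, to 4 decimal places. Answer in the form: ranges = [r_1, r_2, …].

beam 1: φ=-135°, α=330°
  dir = (cos 330°, sin 330°) = (0.8660, -0.5000); from cell (1,1)
  next x-line at t=0.9353, next y-line at t=1.2000; Δt_x=1.1547, Δt_y=2.0000
    x: enter (2,1) at t=0.9353
    y: enter (2,0) at t=1.2000 ← occupied
  → r_1 = 1.2000
beam 2: φ=-90°, α=15°
  dir = (cos 15°, sin 15°) = (0.9659, 0.2588); from cell (1,1)
  next x-line at t=0.8386, next y-line at t=1.5455; Δt_x=1.0353, Δt_y=3.8637
    x: enter (2,1) at t=0.8386
    y: enter (2,2) at t=1.5455
    x: enter (3,2) at t=1.8738
    x: enter (4,2) at t=2.9091 ← occupied
  → r_2 = 2.9091
beam 3: φ=-45°, α=60°
  dir = (cos 60°, sin 60°) = (0.5000, 0.8660); from cell (1,1)
  next x-line at t=1.6200, next y-line at t=0.4619; Δt_x=2.0000, Δt_y=1.1547
    y: enter (1,2) at t=0.4619
    y: enter (1,3) at t=1.6166
    x: enter (2,3) at t=1.6200 ← occupied
  → r_3 = 1.6200
beam 4: φ=0°, α=105°
  dir = (cos 105°, sin 105°) = (-0.2588, 0.9659); from cell (1,1)
  next x-line at t=0.7341, next y-line at t=0.4141; Δt_x=3.8637, Δt_y=1.0353
    y: enter (1,2) at t=0.4141
    x: enter (0,2) at t=0.7341 ← occupied
  → r_4 = 0.7341
beam 5: φ=45°, α=150°
  dir = (cos 150°, sin 150°) = (-0.8660, 0.5000); from cell (1,1)
  next x-line at t=0.2194, next y-line at t=0.8000; Δt_x=1.1547, Δt_y=2.0000
    x: enter (0,1) at t=0.2194 ← occupied
  → r_5 = 0.2194
beam 6: φ=90°, α=195°
  dir = (cos 195°, sin 195°) = (-0.9659, -0.2588); from cell (1,1)
  next x-line at t=0.1967, next y-line at t=2.3182; Δt_x=1.0353, Δt_y=3.8637
    x: enter (0,1) at t=0.1967 ← occupied
  → r_6 = 0.1967
beam 7: φ=135°, α=240°
  dir = (cos 240°, sin 240°) = (-0.5000, -0.8660); from cell (1,1)
  next x-line at t=0.3800, next y-line at t=0.6928; Δt_x=2.0000, Δt_y=1.1547
    x: enter (0,1) at t=0.3800 ← occupied
  → r_7 = 0.3800

ranges = [1.2000, 2.9091, 1.6200, 0.7341, 0.2194, 0.1967, 0.3800]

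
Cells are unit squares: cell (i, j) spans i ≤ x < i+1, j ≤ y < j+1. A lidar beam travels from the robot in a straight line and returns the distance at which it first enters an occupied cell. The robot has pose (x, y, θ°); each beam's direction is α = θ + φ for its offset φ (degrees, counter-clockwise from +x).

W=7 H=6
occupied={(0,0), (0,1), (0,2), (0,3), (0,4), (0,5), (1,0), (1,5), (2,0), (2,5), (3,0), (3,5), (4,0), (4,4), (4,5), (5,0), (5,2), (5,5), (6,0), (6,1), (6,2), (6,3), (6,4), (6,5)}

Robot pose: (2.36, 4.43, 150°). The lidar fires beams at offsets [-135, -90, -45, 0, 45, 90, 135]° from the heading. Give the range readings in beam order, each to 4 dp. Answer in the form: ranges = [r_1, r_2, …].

ranges = [1.6979, 0.6582, 0.5901, 1.1400, 1.4080, 2.7200, 3.5510]

beam 1: φ=-135°, α=15°
  direction (0.9659, 0.2588); cell (2,4); t to first gridline: x 0.6626, y 2.2023 (then +1.0353 / +3.8637)
    (3,4) via x @ 0.6626
    (4,4) via x @ 1.6979  # hit
  → r_1 = 1.6979
beam 2: φ=-90°, α=60°
  direction (0.5000, 0.8660); cell (2,4); t to first gridline: x 1.2800, y 0.6582 (then +2.0000 / +1.1547)
    (2,5) via y @ 0.6582  # hit
  → r_2 = 0.6582
beam 3: φ=-45°, α=105°
  direction (-0.2588, 0.9659); cell (2,4); t to first gridline: x 1.3909, y 0.5901 (then +3.8637 / +1.0353)
    (2,5) via y @ 0.5901  # hit
  → r_3 = 0.5901
beam 4: φ=0°, α=150°
  direction (-0.8660, 0.5000); cell (2,4); t to first gridline: x 0.4157, y 1.1400 (then +1.1547 / +2.0000)
    (1,4) via x @ 0.4157
    (1,5) via y @ 1.1400  # hit
  → r_4 = 1.1400
beam 5: φ=45°, α=195°
  direction (-0.9659, -0.2588); cell (2,4); t to first gridline: x 0.3727, y 1.6614 (then +1.0353 / +3.8637)
    (1,4) via x @ 0.3727
    (0,4) via x @ 1.4080  # hit
  → r_5 = 1.4080
beam 6: φ=90°, α=240°
  direction (-0.5000, -0.8660); cell (2,4); t to first gridline: x 0.7200, y 0.4965 (then +2.0000 / +1.1547)
    (2,3) via y @ 0.4965
    (1,3) via x @ 0.7200
    (1,2) via y @ 1.6512
    (0,2) via x @ 2.7200  # hit
  → r_6 = 2.7200
beam 7: φ=135°, α=285°
  direction (0.2588, -0.9659); cell (2,4); t to first gridline: x 2.4728, y 0.4452 (then +3.8637 / +1.0353)
    (2,3) via y @ 0.4452
    (2,2) via y @ 1.4804
    (3,2) via x @ 2.4728
    (3,1) via y @ 2.5157
    (3,0) via y @ 3.5510  # hit
  → r_7 = 3.5510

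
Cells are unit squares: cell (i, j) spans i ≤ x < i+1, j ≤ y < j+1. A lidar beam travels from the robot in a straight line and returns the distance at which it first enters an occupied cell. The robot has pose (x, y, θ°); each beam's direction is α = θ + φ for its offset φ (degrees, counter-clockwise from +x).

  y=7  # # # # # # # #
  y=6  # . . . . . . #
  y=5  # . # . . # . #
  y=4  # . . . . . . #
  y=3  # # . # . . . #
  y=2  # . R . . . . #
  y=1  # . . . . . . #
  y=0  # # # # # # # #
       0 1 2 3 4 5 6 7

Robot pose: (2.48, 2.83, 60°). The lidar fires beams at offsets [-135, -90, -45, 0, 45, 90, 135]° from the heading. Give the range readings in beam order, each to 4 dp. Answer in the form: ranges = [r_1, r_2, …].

ranges = [1.8946, 3.6600, 0.6568, 1.0400, 4.3171, 0.5543, 1.5322]

beam 1: φ=-135°, α=285°
  cosα=0.2588 sinα=-0.9659 | (2,2) | tMaxX 2.0091 tMaxY 0.8593 | tΔX 3.8637 tΔY 1.0353
    t=0.8593 [y] (2,1)
    t=1.8946 [y] (2,0) — stop
  → r_1 = 1.8946
beam 2: φ=-90°, α=330°
  cosα=0.8660 sinα=-0.5000 | (2,2) | tMaxX 0.6004 tMaxY 1.6600 | tΔX 1.1547 tΔY 2.0000
    t=0.6004 [x] (3,2)
    t=1.6600 [y] (3,1)
    t=1.7551 [x] (4,1)
    t=2.9098 [x] (5,1)
    t=3.6600 [y] (5,0) — stop
  → r_2 = 3.6600
beam 3: φ=-45°, α=15°
  cosα=0.9659 sinα=0.2588 | (2,2) | tMaxX 0.5383 tMaxY 0.6568 | tΔX 1.0353 tΔY 3.8637
    t=0.5383 [x] (3,2)
    t=0.6568 [y] (3,3) — stop
  → r_3 = 0.6568
beam 4: φ=0°, α=60°
  cosα=0.5000 sinα=0.8660 | (2,2) | tMaxX 1.0400 tMaxY 0.1963 | tΔX 2.0000 tΔY 1.1547
    t=0.1963 [y] (2,3)
    t=1.0400 [x] (3,3) — stop
  → r_4 = 1.0400
beam 5: φ=45°, α=105°
  cosα=-0.2588 sinα=0.9659 | (2,2) | tMaxX 1.8546 tMaxY 0.1760 | tΔX 3.8637 tΔY 1.0353
    t=0.1760 [y] (2,3)
    t=1.2113 [y] (2,4)
    t=1.8546 [x] (1,4)
    t=2.2465 [y] (1,5)
    t=3.2818 [y] (1,6)
    t=4.3171 [y] (1,7) — stop
  → r_5 = 4.3171
beam 6: φ=90°, α=150°
  cosα=-0.8660 sinα=0.5000 | (2,2) | tMaxX 0.5543 tMaxY 0.3400 | tΔX 1.1547 tΔY 2.0000
    t=0.3400 [y] (2,3)
    t=0.5543 [x] (1,3) — stop
  → r_6 = 0.5543
beam 7: φ=135°, α=195°
  cosα=-0.9659 sinα=-0.2588 | (2,2) | tMaxX 0.4969 tMaxY 3.2069 | tΔX 1.0353 tΔY 3.8637
    t=0.4969 [x] (1,2)
    t=1.5322 [x] (0,2) — stop
  → r_7 = 1.5322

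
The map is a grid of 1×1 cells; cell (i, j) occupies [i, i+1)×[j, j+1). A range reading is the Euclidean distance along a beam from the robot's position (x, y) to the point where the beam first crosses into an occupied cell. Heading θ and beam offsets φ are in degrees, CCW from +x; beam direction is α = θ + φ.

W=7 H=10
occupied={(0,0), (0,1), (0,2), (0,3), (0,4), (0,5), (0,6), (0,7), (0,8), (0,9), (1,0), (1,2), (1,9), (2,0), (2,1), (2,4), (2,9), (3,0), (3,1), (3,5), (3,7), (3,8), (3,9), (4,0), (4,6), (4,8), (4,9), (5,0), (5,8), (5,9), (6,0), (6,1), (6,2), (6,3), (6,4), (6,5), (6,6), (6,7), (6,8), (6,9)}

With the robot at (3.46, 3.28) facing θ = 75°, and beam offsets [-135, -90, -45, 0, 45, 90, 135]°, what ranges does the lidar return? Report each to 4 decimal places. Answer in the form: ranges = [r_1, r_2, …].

ranges = [2.6327, 2.6296, 2.9329, 1.7807, 0.9200, 2.5468, 1.6859]

beam 1: φ=-135°, α=300°
  d=(0.5000,-0.8660)  start (3,3)  tX=1.0800 tY=0.3233  stride 1/|dx|=2.0000 1/|dy|=1.1547
    cross y-line → (3,2), t=0.3233
    cross x-line → (4,2), t=1.0800
    cross y-line → (4,1), t=1.4780
    cross y-line → (4,0), t=2.6327 (wall)
  → r_1 = 2.6327
beam 2: φ=-90°, α=345°
  d=(0.9659,-0.2588)  start (3,3)  tX=0.5590 tY=1.0818  stride 1/|dx|=1.0353 1/|dy|=3.8637
    cross x-line → (4,3), t=0.5590
    cross y-line → (4,2), t=1.0818
    cross x-line → (5,2), t=1.5943
    cross x-line → (6,2), t=2.6296 (wall)
  → r_2 = 2.6296
beam 3: φ=-45°, α=30°
  d=(0.8660,0.5000)  start (3,3)  tX=0.6235 tY=1.4400  stride 1/|dx|=1.1547 1/|dy|=2.0000
    cross x-line → (4,3), t=0.6235
    cross y-line → (4,4), t=1.4400
    cross x-line → (5,4), t=1.7782
    cross x-line → (6,4), t=2.9329 (wall)
  → r_3 = 2.9329
beam 4: φ=0°, α=75°
  d=(0.2588,0.9659)  start (3,3)  tX=2.0864 tY=0.7454  stride 1/|dx|=3.8637 1/|dy|=1.0353
    cross y-line → (3,4), t=0.7454
    cross y-line → (3,5), t=1.7807 (wall)
  → r_4 = 1.7807
beam 5: φ=45°, α=120°
  d=(-0.5000,0.8660)  start (3,3)  tX=0.9200 tY=0.8314  stride 1/|dx|=2.0000 1/|dy|=1.1547
    cross y-line → (3,4), t=0.8314
    cross x-line → (2,4), t=0.9200 (wall)
  → r_5 = 0.9200
beam 6: φ=90°, α=165°
  d=(-0.9659,0.2588)  start (3,3)  tX=0.4762 tY=2.7819  stride 1/|dx|=1.0353 1/|dy|=3.8637
    cross x-line → (2,3), t=0.4762
    cross x-line → (1,3), t=1.5115
    cross x-line → (0,3), t=2.5468 (wall)
  → r_6 = 2.5468
beam 7: φ=135°, α=210°
  d=(-0.8660,-0.5000)  start (3,3)  tX=0.5312 tY=0.5600  stride 1/|dx|=1.1547 1/|dy|=2.0000
    cross x-line → (2,3), t=0.5312
    cross y-line → (2,2), t=0.5600
    cross x-line → (1,2), t=1.6859 (wall)
  → r_7 = 1.6859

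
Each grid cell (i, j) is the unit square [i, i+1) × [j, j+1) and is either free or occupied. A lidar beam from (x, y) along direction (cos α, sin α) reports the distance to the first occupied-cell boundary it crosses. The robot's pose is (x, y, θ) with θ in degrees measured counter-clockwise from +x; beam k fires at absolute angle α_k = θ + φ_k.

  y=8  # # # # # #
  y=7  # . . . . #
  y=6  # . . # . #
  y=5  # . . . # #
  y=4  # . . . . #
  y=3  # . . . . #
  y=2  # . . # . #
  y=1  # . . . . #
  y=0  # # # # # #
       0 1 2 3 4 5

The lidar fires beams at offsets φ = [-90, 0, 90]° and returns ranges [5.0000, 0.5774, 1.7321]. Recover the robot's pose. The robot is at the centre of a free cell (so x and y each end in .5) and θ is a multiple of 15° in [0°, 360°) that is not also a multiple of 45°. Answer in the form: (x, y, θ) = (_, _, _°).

Candidates: 25 free-cell centres × 16 headings = 400 poses. Raycast each; keep the one whose scan matches to 4 dp.
  (1.5, 2.5, 300°): beam 1 = 0.5774 ≠ 5.0000 ✗
  (2.5, 4.5, 330°): beam 1 = 3.0000 ≠ 5.0000 ✗
  (2.5, 1.5, 60°): beam 1 = 1.0000 ≠ 5.0000 ✗
  …
  (2.5, 6.5, 30°): r_1=5.0000, r_2=0.5774, r_3=1.7321 — all match ✓
Only this pose fits every beam.

(x, y, θ) = (2.5, 6.5, 30°)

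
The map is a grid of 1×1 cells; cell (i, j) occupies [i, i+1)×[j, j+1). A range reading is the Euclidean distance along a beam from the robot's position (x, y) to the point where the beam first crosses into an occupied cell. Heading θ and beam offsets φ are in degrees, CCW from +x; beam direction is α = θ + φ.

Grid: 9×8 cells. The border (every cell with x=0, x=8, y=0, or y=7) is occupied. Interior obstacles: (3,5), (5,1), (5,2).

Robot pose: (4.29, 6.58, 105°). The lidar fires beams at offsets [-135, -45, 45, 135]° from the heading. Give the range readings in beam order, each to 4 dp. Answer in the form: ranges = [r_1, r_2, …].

ranges = [4.2839, 0.4850, 0.8400, 0.6697]

beam 1: φ=-135°, α=330°
  cosα=0.8660 sinα=-0.5000 | (4,6) | tMaxX 0.8198 tMaxY 1.1600 | tΔX 1.1547 tΔY 2.0000
    t=0.8198 [x] (5,6)
    t=1.1600 [y] (5,5)
    t=1.9745 [x] (6,5)
    t=3.1292 [x] (7,5)
    t=3.1600 [y] (7,4)
    t=4.2839 [x] (8,4) — stop
  → r_1 = 4.2839
beam 2: φ=-45°, α=60°
  cosα=0.5000 sinα=0.8660 | (4,6) | tMaxX 1.4200 tMaxY 0.4850 | tΔX 2.0000 tΔY 1.1547
    t=0.4850 [y] (4,7) — stop
  → r_2 = 0.4850
beam 3: φ=45°, α=150°
  cosα=-0.8660 sinα=0.5000 | (4,6) | tMaxX 0.3349 tMaxY 0.8400 | tΔX 1.1547 tΔY 2.0000
    t=0.3349 [x] (3,6)
    t=0.8400 [y] (3,7) — stop
  → r_3 = 0.8400
beam 4: φ=135°, α=240°
  cosα=-0.5000 sinα=-0.8660 | (4,6) | tMaxX 0.5800 tMaxY 0.6697 | tΔX 2.0000 tΔY 1.1547
    t=0.5800 [x] (3,6)
    t=0.6697 [y] (3,5) — stop
  → r_4 = 0.6697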